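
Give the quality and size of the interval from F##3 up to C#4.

F to C spans five letter names (F-G-A-B-C) — that makes it a fifth of some quality.
A perfect fifth would be 7 semitones; F##3 to C#4 is 6, one semitone narrower, so the interval is diminished.

d5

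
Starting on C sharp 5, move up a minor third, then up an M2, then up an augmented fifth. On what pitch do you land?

Up a minor third from C#5: E5 (3 semitones up).
Up a major second from E5: F#5 (2 semitones up).
An augmented fifth up from F#5 is C##6.

C double-sharp 6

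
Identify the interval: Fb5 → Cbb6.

F to C spans five letter names (F-G-A-B-C) — that makes it a fifth of some quality.
A perfect fifth would be 7 semitones; Fb5 to Cbb6 is 6, one semitone narrower, so the interval is diminished.

diminished fifth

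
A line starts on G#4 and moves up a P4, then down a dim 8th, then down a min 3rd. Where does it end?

A##3

A perfect fourth up from G#4 is C#5.
C#5 down a diminished octave → C##4 (11 semitones).
C##4 down a minor third → A##3 (3 semitones).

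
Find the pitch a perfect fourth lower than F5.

C5

The fourth takes the letter from F down to C.
A perfect fourth is 5 semitones; 5 semitones down from F5 gives C5.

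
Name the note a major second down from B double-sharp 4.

A double-sharp 4

Two letter names down from B: A.
Moving 2 semitones down from B##4 (the size of a major second) reaches A##4.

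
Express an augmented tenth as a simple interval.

Subtracting seven from the interval number removes an octave: 10 − 7 = 3.
So an augmented tenth is an octave plus an augmented third. The quality is unchanged.

A3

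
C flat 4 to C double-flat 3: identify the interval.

Descending from Cb4 to Cbb3 is the same interval as ascending Cbb3 to Cb4.
C to C is the same letter name, plus an octave — that makes it an octave of some quality.
The perfect octave is 12 semitones; here we have 13, one semitone wider: augmented.

augmented octave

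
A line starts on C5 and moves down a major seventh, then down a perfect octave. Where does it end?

A major seventh down from C5 is Db4.
Db4 down a perfect octave → Db3 (12 semitones).

Db3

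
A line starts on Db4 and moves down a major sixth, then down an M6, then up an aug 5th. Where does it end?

Db4 down a major sixth → Fb3 (9 semitones).
A major sixth down from Fb3 is Abb2.
An augmented fifth up from Abb2 is Eb3.

Eb3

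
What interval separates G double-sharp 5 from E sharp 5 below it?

Descending from G##5 to E#5 is the same interval as ascending E#5 to G##5.
E to G spans three letter names (E-F-G) — that makes it a third of some quality.
E#5 to G##5 is 4 semitones, matching the major third exactly, so the quality is major.

major third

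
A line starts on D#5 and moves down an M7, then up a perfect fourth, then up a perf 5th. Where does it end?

A major seventh down from D#5 is E4.
A perfect fourth up from E4 is A4.
A4 up a perfect fifth → E5 (7 semitones).

E5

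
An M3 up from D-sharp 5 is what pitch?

F-double-sharp 5

The third takes the letter from D up to F.
A major third is 4 semitones; 4 semitones up from D#5 gives F##5.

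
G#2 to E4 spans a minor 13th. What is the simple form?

Each octave removed subtracts seven from the number: 13 − 7 = 6.
Quality carries through unchanged, so the simple form is a minor sixth.

minor sixth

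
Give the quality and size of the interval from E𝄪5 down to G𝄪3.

Descending from E##5 to G##3 is the same interval as ascending G##3 to E##5.
G to E spans six letter names (G-A-B-C-D-E), plus an octave — that makes it a thirteenth of some quality.
G##3 to E##5 is 21 semitones, matching the major thirteenth exactly, so the quality is major.
(Equivalently, a compound major sixth: a major sixth plus an octave.)

major 13th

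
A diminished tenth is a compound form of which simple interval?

d3

Each octave removed subtracts seven from the number: 10 − 7 = 3.
That makes a diminished tenth a compound diminished third — an octave plus a diminished third.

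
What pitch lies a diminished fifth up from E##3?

The fifth takes the letter from E up to B.
A diminished fifth is 6 semitones; 6 semitones up from E##3 gives B#3.

B#3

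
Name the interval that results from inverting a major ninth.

First reduce the compound major ninth to its simple form, a major second.
Inverted interval numbers add to nine, so a second pairs with a seventh (2 + 7 = 9).
The quality also flips — major becomes minor — giving a minor seventh.

m7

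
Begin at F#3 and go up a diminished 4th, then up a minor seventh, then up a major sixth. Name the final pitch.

F#3 up a diminished fourth → Bb3 (4 semitones).
Up a minor seventh from Bb3: Ab4 (10 semitones up).
Up a major sixth from Ab4: F5 (9 semitones up).

F5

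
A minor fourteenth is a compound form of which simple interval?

minor 7th

Each octave removed subtracts seven from the number: 14 − 7 = 7.
That makes a minor fourteenth a compound minor seventh — an octave plus a minor seventh.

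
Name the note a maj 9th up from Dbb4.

Counting two letter names plus an octave up from D lands on E.
A major ninth spans 14 semitones, so from Dbb4 the target pitch is Ebb5.

Ebb5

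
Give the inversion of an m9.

First reduce the compound minor ninth to its simple form, a minor second.
Interval numbers invert to sum to nine: 2 + 7 = 9, so a second inverts to a seventh.
Quality inverts too: minor becomes major. That makes the inversion a major seventh.

M7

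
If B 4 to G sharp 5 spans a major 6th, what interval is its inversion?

Inverted interval numbers add to nine, so a sixth pairs with a third (6 + 3 = 9).
Quality inverts too: major becomes minor. That makes the inversion a minor third.

minor 3rd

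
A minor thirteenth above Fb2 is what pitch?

Six letters up from F (plus an octave) reaches D.
A minor thirteenth spans 20 semitones, so from Fb2 the target pitch is Dbb4.

Dbb4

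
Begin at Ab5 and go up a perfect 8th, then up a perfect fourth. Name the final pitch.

Db7

A perfect octave up from Ab5 is Ab6.
Up a perfect fourth from Ab6: Db7 (5 semitones up).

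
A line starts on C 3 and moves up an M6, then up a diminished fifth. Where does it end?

A major sixth up from C3 is A3.
A diminished fifth up from A3 is Eb4.

E flat 4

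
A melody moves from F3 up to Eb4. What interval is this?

F to E spans seven letter names (F-G-A-B-C-D-E), so the interval is some kind of seventh.
A major seventh would be 11 semitones, but F3 to Eb4 is 10 — one semitone narrower, making it a minor seventh.

minor seventh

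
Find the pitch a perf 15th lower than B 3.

The letter stays B (same as the start), shifted two octaves down.
A perfect fifteenth spans 24 semitones, so from B3 the target pitch is B1.

B 1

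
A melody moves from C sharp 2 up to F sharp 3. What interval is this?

perfect eleventh

C to F spans four letter names (C-D-E-F), plus an octave, so the interval is some kind of eleventh.
C#2 to F#3 is 17 semitones, matching the perfect eleventh exactly, so the quality is perfect.
(Equivalently, a compound perfect fourth: a perfect fourth plus an octave.)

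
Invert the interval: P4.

Inverted interval numbers add to nine, so a fourth pairs with a fifth (4 + 5 = 9).
And perfect stays perfect under inversion, so we get a perfect fifth.

perfect 5th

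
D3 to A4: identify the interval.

perfect 12th

D to A spans five letter names (D-E-F-G-A), plus an octave, so the interval is some kind of twelfth.
The perfect twelfth spans 19 semitones, and D3 to A4 is exactly 19 semitones — so this is a perfect twelfth.
(Equivalently, a compound perfect fifth: a perfect fifth plus an octave.)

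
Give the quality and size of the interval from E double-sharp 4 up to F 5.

E to F spans two letter names (E-F), plus an octave — that makes it a ninth of some quality.
A major ninth would be 14 semitones; E##4 to F5 is 11, three semitones narrower, so the interval is doubly diminished.

doubly diminished ninth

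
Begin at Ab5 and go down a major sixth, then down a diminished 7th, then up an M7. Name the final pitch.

C#5

Down a major sixth from Ab5: Cb5 (9 semitones down).
Cb5 down a diminished seventh → D4 (9 semitones).
A major seventh up from D4 is C#5.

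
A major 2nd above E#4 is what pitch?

The second takes the letter from E up to F.
Moving 2 semitones up from E#4 (the size of a major second) reaches F##4.

F##4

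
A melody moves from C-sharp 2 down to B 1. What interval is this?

Descending from C#2 to B1 is the same interval as ascending B1 to C#2.
B to C spans two letter names (B-C) — that makes it a second of some quality.
B1 to C#2 is 2 semitones, matching the major second exactly, so the quality is major.

major second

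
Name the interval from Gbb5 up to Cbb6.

perfect fourth

G to C spans four letter names (G-A-B-C) — that makes it a fourth of some quality.
Counting semitones, Gbb5→Cbb6 is 5, which is the perfect fourth.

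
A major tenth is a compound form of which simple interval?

M3

Take out an octave (7 from the number): 10 − 7 = 3.
So a major tenth is an octave plus a major third. The quality is unchanged.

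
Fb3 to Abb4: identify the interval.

F to A spans three letter names (F-G-A), plus an octave, so the interval is some kind of tenth.
A major tenth would be 16 semitones, but Fb3 to Abb4 is 15 — one semitone narrower, making it a minor tenth.
(Equivalently, a compound minor third: a minor third plus an octave.)

minor tenth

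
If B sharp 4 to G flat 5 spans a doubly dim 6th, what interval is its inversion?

AA3

Interval numbers invert to sum to nine: 6 + 3 = 9, so a sixth inverts to a third.
Quality inverts too: doubly diminished becomes doubly augmented. That makes the inversion a doubly augmented third.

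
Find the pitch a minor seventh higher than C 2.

B flat 2

Counting seven letter names up from C lands on B.
Moving 10 semitones up from C2 (the size of a minor seventh) reaches Bb2.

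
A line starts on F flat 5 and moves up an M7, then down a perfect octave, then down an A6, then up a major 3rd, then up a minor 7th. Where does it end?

A major seventh up from Fb5 is Eb6.
Down a perfect octave from Eb6: Eb5 (12 semitones down).
Down an augmented sixth from Eb5: Gbb4 (10 semitones down).
A major third up from Gbb4 is Bbb4.
A minor seventh up from Bbb4 is Abb5.

A double-flat 5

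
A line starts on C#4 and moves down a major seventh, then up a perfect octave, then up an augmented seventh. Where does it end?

C#4 down a major seventh → D3 (11 semitones).
D3 up a perfect octave → D4 (12 semitones).
D4 up an augmented seventh → C##5 (12 semitones).

C##5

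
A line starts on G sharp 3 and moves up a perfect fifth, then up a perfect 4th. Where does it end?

G sharp 4

A perfect fifth up from G#3 is D#4.
D#4 up a perfect fourth → G#4 (5 semitones).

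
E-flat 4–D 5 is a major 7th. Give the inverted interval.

Interval numbers invert to sum to nine: 7 + 2 = 9, so a seventh inverts to a second.
Quality inverts too: major becomes minor. That makes the inversion a minor second.

minor 2nd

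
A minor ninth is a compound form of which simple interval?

Subtracting seven from the interval number removes an octave: 9 − 7 = 2.
Quality carries through unchanged, so the simple form is a minor second.

m2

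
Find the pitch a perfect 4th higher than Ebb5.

Abb5

The fourth takes the letter from E up to A.
A perfect fourth is 5 semitones; 5 semitones up from Ebb5 gives Abb5.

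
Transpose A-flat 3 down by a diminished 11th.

E 2

Counting four letter names plus an octave down from A lands on E.
Moving 16 semitones down from Ab3 (the size of a diminished eleventh) reaches E2.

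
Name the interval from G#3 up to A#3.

major second

G to A spans two letter names (G-A): a second.
Counting semitones, G#3→A#3 is 2, which is the major second.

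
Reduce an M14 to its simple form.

major 7th

Subtracting seven from the interval number removes an octave: 14 − 7 = 7.
Quality carries through unchanged, so the simple form is a major seventh.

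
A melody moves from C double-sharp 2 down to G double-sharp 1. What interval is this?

P4

Descending from C##2 to G##1 is the same interval as ascending G##1 to C##2.
G to C spans four letter names (G-A-B-C) — that makes it a fourth of some quality.
Counting semitones, G##1→C##2 is 5, which is the perfect fourth.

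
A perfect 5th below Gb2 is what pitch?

Five letter names down from G: C.
Moving 7 semitones down from Gb2 (the size of a perfect fifth) reaches Cb2.

Cb2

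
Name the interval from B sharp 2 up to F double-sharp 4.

B to F spans five letter names (B-C-D-E-F), plus an octave: a twelfth.
Counting semitones, B#2→F##4 is 19, which is the perfect twelfth.
(Equivalently, a compound perfect fifth: a perfect fifth plus an octave.)

perfect 12th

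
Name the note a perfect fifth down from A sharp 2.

Five letter names down from A: D.
Moving 7 semitones down from A#2 (the size of a perfect fifth) reaches D#2.

D sharp 2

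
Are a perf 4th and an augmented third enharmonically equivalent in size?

A perfect fourth spans 5 semitones, and an augmented third also spans 5 semitones — they're enharmonic.

Yes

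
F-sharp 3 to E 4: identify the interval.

m7

F to E spans seven letter names (F-G-A-B-C-D-E), so the interval is some kind of seventh.
F#3 to E4 is 10 semitones, a half step short of the major seventh (11), so this is minor.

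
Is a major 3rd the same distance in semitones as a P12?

A major third is 4 semitones but a perfect twelfth is 19 semitones — different sizes.

No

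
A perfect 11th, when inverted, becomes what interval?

perfect 5th

First reduce the compound perfect eleventh to its simple form, a perfect fourth.
The rule of nine gives the new number: 9 − 4 = 5, so a fourth becomes a fifth.
The quality also flips — perfect stays perfect — giving a perfect fifth.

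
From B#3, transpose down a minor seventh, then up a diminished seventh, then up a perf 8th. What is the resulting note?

B#3 down a minor seventh → C##3 (10 semitones).
A diminished seventh up from C##3 is B3.
B3 up a perfect octave → B4 (12 semitones).

B4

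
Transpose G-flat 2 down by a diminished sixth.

B 1

Six letter names down from G: B.
A diminished sixth is 7 semitones; 7 semitones down from Gb2 gives B1.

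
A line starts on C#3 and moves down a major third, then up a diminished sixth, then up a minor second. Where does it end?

Down a major third from C#3: A2 (4 semitones down).
A2 up a diminished sixth → Fb3 (7 semitones).
Up a minor second from Fb3: Gbb3 (1 semitone up).

Gbb3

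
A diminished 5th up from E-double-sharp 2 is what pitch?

B-sharp 2

Five letter names up from E: B.
A diminished fifth spans 6 semitones, so from E##2 the target pitch is B#2.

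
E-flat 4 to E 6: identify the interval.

augmented fifteenth

E to E is the same letter name, plus 2 octaves — that makes it a fifteenth of some quality.
A perfect fifteenth would be 24 semitones; Eb4 to E6 is 25, one semitone wider, so the interval is augmented.
(Equivalently, a compound augmented octave: an augmented octave plus an octave.)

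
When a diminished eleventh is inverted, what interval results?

First reduce the compound diminished eleventh to its simple form, a diminished fourth.
The rule of nine gives the new number: 9 − 4 = 5, so a fourth becomes a fifth.
Quality inverts too: diminished becomes augmented. That makes the inversion an augmented fifth.

augmented 5th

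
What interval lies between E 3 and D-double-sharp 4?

augmented seventh

E to D spans seven letter names (E-F-G-A-B-C-D), so the interval is some kind of seventh.
A major seventh would be 11 semitones; E3 to D##4 is 12, one semitone wider, so the interval is augmented.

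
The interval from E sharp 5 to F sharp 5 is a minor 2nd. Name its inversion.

major 7th

Interval numbers invert to sum to nine: 2 + 7 = 9, so a second inverts to a seventh.
The quality also flips — minor becomes major — giving a major seventh.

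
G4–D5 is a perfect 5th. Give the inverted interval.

Interval numbers invert to sum to nine: 5 + 4 = 9, so a fifth inverts to a fourth.
Quality inverts too: perfect stays perfect. That makes the inversion a perfect fourth.

perfect 4th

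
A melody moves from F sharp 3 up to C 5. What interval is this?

d12

F to C spans five letter names (F-G-A-B-C), plus an octave, so the interval is some kind of twelfth.
The perfect twelfth is 19 semitones; here we have 18, one semitone narrower: diminished.
(Equivalently, a compound diminished fifth: a diminished fifth plus an octave.)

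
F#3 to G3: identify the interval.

F to G spans two letter names (F-G) — that makes it a second of some quality.
A major second would be 2 semitones, but F#3 to G3 is 1 — one semitone narrower, making it a minor second.

m2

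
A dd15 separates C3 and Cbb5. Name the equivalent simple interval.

Each octave removed subtracts seven from the number: 15 − 7 = 8.
That makes a doubly diminished fifteenth a compound doubly diminished octave — an octave plus a doubly diminished octave.

doubly diminished 8th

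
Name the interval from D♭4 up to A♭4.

D to A spans five letter names (D-E-F-G-A): a fifth.
Db4 to Ab4 is 7 semitones, matching the perfect fifth exactly, so the quality is perfect.

perfect 5th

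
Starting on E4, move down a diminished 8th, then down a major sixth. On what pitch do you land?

E4 down a diminished octave → E#3 (11 semitones).
E#3 down a major sixth → G#2 (9 semitones).

G#2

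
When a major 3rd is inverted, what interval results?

minor sixth

Inverted interval numbers add to nine, so a third pairs with a sixth (3 + 6 = 9).
The quality also flips — major becomes minor — giving a minor sixth.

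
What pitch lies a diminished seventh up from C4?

Bbb4

The seventh takes the letter from C up to B.
A diminished seventh is 9 semitones; 9 semitones up from C4 gives Bbb4.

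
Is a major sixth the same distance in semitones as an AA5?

Yes

A major sixth = 9 semitones = a doubly augmented fifth; enharmonically equal.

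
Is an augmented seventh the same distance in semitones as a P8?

An augmented seventh spans 12 semitones, and a perfect octave also spans 12 semitones — they're enharmonic.

Yes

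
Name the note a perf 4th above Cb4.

Fb4

Four letter names up from C: F.
A perfect fourth spans 5 semitones, so from Cb4 the target pitch is Fb4.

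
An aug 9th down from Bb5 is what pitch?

Two letters down from B (plus an octave) reaches A.
An augmented ninth spans 15 semitones, so from Bb5 the target pitch is Abb4.

Abb4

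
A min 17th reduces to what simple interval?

Subtracting seven from the interval number removes an octave: 17 − 14 = 3.
Quality carries through unchanged, so the simple form is a minor third.

minor third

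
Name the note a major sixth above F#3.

D#4

The sixth takes the letter from F up to D.
A major sixth spans 9 semitones, so from F#3 the target pitch is D#4.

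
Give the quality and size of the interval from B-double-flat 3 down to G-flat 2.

Descending from Bbb3 to Gb2 is the same interval as ascending Gb2 to Bbb3.
G to B spans three letter names (G-A-B), plus an octave: a tenth.
A major tenth would be 16 semitones, but Gb2 to Bbb3 is 15 — one semitone narrower, making it a minor tenth.
(Equivalently, a compound minor third: a minor third plus an octave.)

minor tenth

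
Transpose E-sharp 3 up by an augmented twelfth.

B-double-sharp 4

The twelfth's letter: E up five letter names plus an octave → B.
Moving 20 semitones up from E#3 (the size of an augmented twelfth) reaches B##4.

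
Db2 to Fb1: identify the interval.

Descending from Db2 to Fb1 is the same interval as ascending Fb1 to Db2.
F to D spans six letter names (F-G-A-B-C-D), so the interval is some kind of sixth.
Fb1 to Db2 is 9 semitones, matching the major sixth exactly, so the quality is major.

major sixth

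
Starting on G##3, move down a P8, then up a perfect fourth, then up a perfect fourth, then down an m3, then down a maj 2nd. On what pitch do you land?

A perfect octave down from G##3 is G##2.
G##2 up a perfect fourth → C##3 (5 semitones).
Up a perfect fourth from C##3: F##3 (5 semitones up).
Down a minor third from F##3: D##3 (3 semitones down).
D##3 down a major second → C##3 (2 semitones).

C##3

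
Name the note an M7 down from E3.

F2

Counting seven letter names down from E lands on F.
A major seventh is 11 semitones; 11 semitones down from E3 gives F2.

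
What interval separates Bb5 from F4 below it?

Descending from Bb5 to F4 is the same interval as ascending F4 to Bb5.
F to B spans four letter names (F-G-A-B), plus an octave, so the interval is some kind of eleventh.
F4 to Bb5 is 17 semitones, matching the perfect eleventh exactly, so the quality is perfect.
(Equivalently, a compound perfect fourth: a perfect fourth plus an octave.)

P11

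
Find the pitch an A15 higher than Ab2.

For a fifteenth the letter name doesn't change: still A, two octaves up.
An augmented fifteenth is 25 semitones; 25 semitones up from Ab2 gives A4.

A4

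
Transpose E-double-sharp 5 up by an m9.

F-double-sharp 6

Counting two letter names plus an octave up from E lands on F.
Moving 13 semitones up from E##5 (the size of a minor ninth) reaches F##6.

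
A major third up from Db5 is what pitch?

F5

Counting three letter names up from D lands on F.
Moving 4 semitones up from Db5 (the size of a major third) reaches F5.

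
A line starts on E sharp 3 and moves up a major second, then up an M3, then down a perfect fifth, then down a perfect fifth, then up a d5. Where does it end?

D sharp 3

E#3 up a major second → F##3 (2 semitones).
A major third up from F##3 is A##3.
Down a perfect fifth from A##3: D##3 (7 semitones down).
A perfect fifth down from D##3 is G##2.
G##2 up a diminished fifth → D#3 (6 semitones).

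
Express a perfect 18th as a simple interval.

perfect fourth

Subtracting seven from the interval number removes an octave: 18 − 14 = 4.
Quality carries through unchanged, so the simple form is a perfect fourth.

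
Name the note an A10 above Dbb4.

F5

The tenth's letter: D up three letter names plus an octave → F.
An augmented tenth is 17 semitones; 17 semitones up from Dbb4 gives F5.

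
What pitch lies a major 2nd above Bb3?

Two letter names up from B: C.
Moving 2 semitones up from Bb3 (the size of a major second) reaches C4.

C4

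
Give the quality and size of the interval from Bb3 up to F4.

perfect fifth

B to F spans five letter names (B-C-D-E-F): a fifth.
Counting semitones, Bb3→F4 is 7, which is the perfect fifth.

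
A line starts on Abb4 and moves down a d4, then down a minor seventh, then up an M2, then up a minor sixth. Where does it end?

Eb4

Abb4 down a diminished fourth → Eb4 (4 semitones).
Down a minor seventh from Eb4: F3 (10 semitones down).
A major second up from F3 is G3.
G3 up a minor sixth → Eb4 (8 semitones).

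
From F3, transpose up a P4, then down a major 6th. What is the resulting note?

Up a perfect fourth from F3: Bb3 (5 semitones up).
Down a major sixth from Bb3: Db3 (9 semitones down).

Db3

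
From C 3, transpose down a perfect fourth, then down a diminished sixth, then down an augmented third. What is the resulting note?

G 1

Down a perfect fourth from C3: G2 (5 semitones down).
Down a diminished sixth from G2: B#1 (7 semitones down).
An augmented third down from B#1 is G1.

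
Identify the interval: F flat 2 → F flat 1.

perfect octave

Descending from Fb2 to Fb1 is the same interval as ascending Fb1 to Fb2.
F to F is the same letter name, plus an octave, so the interval is some kind of octave.
Fb1 to Fb2 is 12 semitones, matching the perfect octave exactly, so the quality is perfect.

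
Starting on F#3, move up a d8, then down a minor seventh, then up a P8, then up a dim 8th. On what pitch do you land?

Gb5

F#3 up a diminished octave → F4 (11 semitones).
A minor seventh down from F4 is G3.
A perfect octave up from G3 is G4.
Up a diminished octave from G4: Gb5 (11 semitones up).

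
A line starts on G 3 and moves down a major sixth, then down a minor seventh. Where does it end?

A major sixth down from G3 is Bb2.
A minor seventh down from Bb2 is C2.

C 2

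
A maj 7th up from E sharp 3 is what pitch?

The seventh takes the letter from E up to D.
A major seventh is 11 semitones; 11 semitones up from E#3 gives D##4.

D double-sharp 4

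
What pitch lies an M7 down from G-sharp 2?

The seventh takes the letter from G down to A.
A major seventh is 11 semitones; 11 semitones down from G#2 gives A1.

A 1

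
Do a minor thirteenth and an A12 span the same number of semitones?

Both span 20 semitones: a minor thirteenth and an augmented twelfth are the same chromatic distance.

Yes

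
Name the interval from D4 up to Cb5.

D to C spans seven letter names (D-E-F-G-A-B-C) — that makes it a seventh of some quality.
D4 to Cb5 spans 9 semitones — two semitones narrower than the major seventh (11) — giving a diminished seventh.

diminished seventh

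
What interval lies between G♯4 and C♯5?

G to C spans four letter names (G-A-B-C), so the interval is some kind of fourth.
The perfect fourth spans 5 semitones, and G#4 to C#5 is exactly 5 semitones — so this is a perfect fourth.

perfect 4th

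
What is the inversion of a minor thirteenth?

major third

First reduce the compound minor thirteenth to its simple form, a minor sixth.
The rule of nine gives the new number: 9 − 6 = 3, so a sixth becomes a third.
And minor becomes major under inversion, so we get a major third.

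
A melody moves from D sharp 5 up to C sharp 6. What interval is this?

D to C spans seven letter names (D-E-F-G-A-B-C): a seventh.
D#5 to C#6 is 10 semitones, a half step short of the major seventh (11), so this is minor.

minor seventh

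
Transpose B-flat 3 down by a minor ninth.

A 2

Counting two letter names plus an octave down from B lands on A.
Moving 13 semitones down from Bb3 (the size of a minor ninth) reaches A2.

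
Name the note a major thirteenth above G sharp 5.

E sharp 7

The thirteenth's letter: G up six letter names plus an octave → E.
Moving 21 semitones up from G#5 (the size of a major thirteenth) reaches E#7.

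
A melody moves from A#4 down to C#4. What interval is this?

Descending from A#4 to C#4 is the same interval as ascending C#4 to A#4.
C to A spans six letter names (C-D-E-F-G-A): a sixth.
The major sixth spans 9 semitones, and C#4 to A#4 is exactly 9 semitones — so this is a major sixth.

major sixth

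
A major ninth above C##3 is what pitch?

D##4

Counting two letter names plus an octave up from C lands on D.
Moving 14 semitones up from C##3 (the size of a major ninth) reaches D##4.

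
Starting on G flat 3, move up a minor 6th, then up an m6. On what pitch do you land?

Up a minor sixth from Gb3: Ebb4 (8 semitones up).
A minor sixth up from Ebb4 is Cbb5.

C double-flat 5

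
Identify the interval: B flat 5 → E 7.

B to E spans four letter names (B-C-D-E), plus an octave, so the interval is some kind of eleventh.
The perfect eleventh is 17 semitones; here we have 18, one semitone wider: augmented.
(Equivalently, a compound augmented fourth: an augmented fourth plus an octave.)

augmented eleventh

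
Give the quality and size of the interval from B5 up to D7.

minor tenth

B to D spans three letter names (B-C-D), plus an octave, so the interval is some kind of tenth.
B5 to D7 is 15 semitones, a half step short of the major tenth (16), so this is minor.
(Equivalently, a compound minor third: a minor third plus an octave.)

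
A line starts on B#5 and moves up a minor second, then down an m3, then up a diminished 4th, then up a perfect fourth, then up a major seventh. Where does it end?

F#7

A minor second up from B#5 is C#6.
C#6 down a minor third → A#5 (3 semitones).
Up a diminished fourth from A#5: D6 (4 semitones up).
Up a perfect fourth from D6: G6 (5 semitones up).
A major seventh up from G6 is F#7.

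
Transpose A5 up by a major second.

The second takes the letter from A up to B.
Moving 2 semitones up from A5 (the size of a major second) reaches B5.

B5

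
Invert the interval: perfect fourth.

The rule of nine gives the new number: 9 − 4 = 5, so a fourth becomes a fifth.
And perfect stays perfect under inversion, so we get a perfect fifth.

P5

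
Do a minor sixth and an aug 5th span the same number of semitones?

Both span 8 semitones: a minor sixth and an augmented fifth are the same chromatic distance.

Yes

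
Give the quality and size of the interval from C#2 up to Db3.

d9

C to D spans two letter names (C-D), plus an octave: a ninth.
A major ninth would be 14 semitones; C#2 to Db3 is 12, two semitones narrower, so the interval is diminished.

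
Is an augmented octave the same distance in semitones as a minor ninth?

Yes

Both span 13 semitones: an augmented octave and a minor ninth are the same chromatic distance.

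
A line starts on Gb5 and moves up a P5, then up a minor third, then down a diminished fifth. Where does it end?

Bb5

Gb5 up a perfect fifth → Db6 (7 semitones).
A minor third up from Db6 is Fb6.
Fb6 down a diminished fifth → Bb5 (6 semitones).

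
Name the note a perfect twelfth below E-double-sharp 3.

The twelfth's letter: E down five letter names plus an octave → A.
A perfect twelfth is 19 semitones; 19 semitones down from E##3 gives A##1.

A-double-sharp 1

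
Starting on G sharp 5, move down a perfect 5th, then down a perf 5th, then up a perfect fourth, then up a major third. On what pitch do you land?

Down a perfect fifth from G#5: C#5 (7 semitones down).
Down a perfect fifth from C#5: F#4 (7 semitones down).
A perfect fourth up from F#4 is B4.
A major third up from B4 is D#5.

D sharp 5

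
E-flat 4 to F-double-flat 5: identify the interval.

diminished ninth

E to F spans two letter names (E-F), plus an octave, so the interval is some kind of ninth.
The major ninth is 14 semitones; here we have 12, two semitones narrower: diminished.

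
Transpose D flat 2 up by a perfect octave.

D flat 3

The letter stays D (same as the start), shifted an octave up.
A perfect octave is 12 semitones; 12 semitones up from Db2 gives Db3.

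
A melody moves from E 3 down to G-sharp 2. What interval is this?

minor sixth

Descending from E3 to G#2 is the same interval as ascending G#2 to E3.
G to E spans six letter names (G-A-B-C-D-E): a sixth.
G#2 to E3 is 8 semitones, a half step short of the major sixth (9), so this is minor.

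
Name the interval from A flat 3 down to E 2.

Descending from Ab3 to E2 is the same interval as ascending E2 to Ab3.
E to A spans four letter names (E-F-G-A), plus an octave: an eleventh.
A perfect eleventh would be 17 semitones; E2 to Ab3 is 16, one semitone narrower, so the interval is diminished.
(Equivalently, a compound diminished fourth: a diminished fourth plus an octave.)

d11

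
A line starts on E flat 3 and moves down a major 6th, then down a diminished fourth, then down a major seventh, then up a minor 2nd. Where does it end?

F flat 1

Down a major sixth from Eb3: Gb2 (9 semitones down).
Down a diminished fourth from Gb2: D2 (4 semitones down).
Down a major seventh from D2: Eb1 (11 semitones down).
Up a minor second from Eb1: Fb1 (1 semitone up).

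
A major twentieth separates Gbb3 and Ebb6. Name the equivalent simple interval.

Take out 2 octaves (14 from the number): 20 − 14 = 6.
Quality carries through unchanged, so the simple form is a major sixth.

major sixth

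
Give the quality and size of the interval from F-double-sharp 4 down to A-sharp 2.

M13

Descending from F##4 to A#2 is the same interval as ascending A#2 to F##4.
A to F spans six letter names (A-B-C-D-E-F), plus an octave — that makes it a thirteenth of some quality.
The major thirteenth spans 21 semitones, and A#2 to F##4 is exactly 21 semitones — so this is a major thirteenth.
(Equivalently, a compound major sixth: a major sixth plus an octave.)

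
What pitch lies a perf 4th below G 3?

Counting four letter names down from G lands on D.
A perfect fourth is 5 semitones; 5 semitones down from G3 gives D3.

D 3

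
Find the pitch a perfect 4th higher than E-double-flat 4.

Four letter names up from E: A.
Moving 5 semitones up from Ebb4 (the size of a perfect fourth) reaches Abb4.

A-double-flat 4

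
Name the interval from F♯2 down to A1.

Descending from F#2 to A1 is the same interval as ascending A1 to F#2.
A to F spans six letter names (A-B-C-D-E-F), so the interval is some kind of sixth.
A1 to F#2 is 9 semitones, matching the major sixth exactly, so the quality is major.

major sixth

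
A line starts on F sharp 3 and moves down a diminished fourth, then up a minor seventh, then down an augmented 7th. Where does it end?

F#3 down a diminished fourth → C##3 (4 semitones).
C##3 up a minor seventh → B#3 (10 semitones).
An augmented seventh down from B#3 is C3.

C 3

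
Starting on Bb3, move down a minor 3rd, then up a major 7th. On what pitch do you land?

F#4

Down a minor third from Bb3: G3 (3 semitones down).
Up a major seventh from G3: F#4 (11 semitones up).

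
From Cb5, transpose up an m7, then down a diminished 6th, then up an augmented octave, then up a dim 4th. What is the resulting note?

G6

Up a minor seventh from Cb5: Bbb5 (10 semitones up).
Bbb5 down a diminished sixth → D5 (7 semitones).
An augmented octave up from D5 is D#6.
Up a diminished fourth from D#6: G6 (4 semitones up).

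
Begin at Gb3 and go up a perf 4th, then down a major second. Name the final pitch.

Bbb3

A perfect fourth up from Gb3 is Cb4.
Down a major second from Cb4: Bbb3 (2 semitones down).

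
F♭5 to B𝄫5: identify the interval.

F to B spans four letter names (F-G-A-B), so the interval is some kind of fourth.
Counting semitones, Fb5→Bbb5 is 5, which is the perfect fourth.

perfect fourth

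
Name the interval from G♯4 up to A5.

minor ninth

G to A spans two letter names (G-A), plus an octave: a ninth.
A major ninth would be 14 semitones, but G#4 to A5 is 13 — one semitone narrower, making it a minor ninth.
(Equivalently, a compound minor second: a minor second plus an octave.)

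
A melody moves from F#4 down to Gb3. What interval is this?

augmented seventh

Descending from F#4 to Gb3 is the same interval as ascending Gb3 to F#4.
G to F spans seven letter names (G-A-B-C-D-E-F): a seventh.
The major seventh is 11 semitones; here we have 12, one semitone wider: augmented.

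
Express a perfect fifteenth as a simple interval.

P8

Subtracting seven from the interval number removes an octave: 15 − 7 = 8.
Quality carries through unchanged, so the simple form is a perfect octave.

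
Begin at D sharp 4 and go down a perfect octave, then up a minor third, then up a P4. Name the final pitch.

B 3

D#4 down a perfect octave → D#3 (12 semitones).
D#3 up a minor third → F#3 (3 semitones).
Up a perfect fourth from F#3: B3 (5 semitones up).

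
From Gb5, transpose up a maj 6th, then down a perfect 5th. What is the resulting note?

Ab5

Up a major sixth from Gb5: Eb6 (9 semitones up).
Eb6 down a perfect fifth → Ab5 (7 semitones).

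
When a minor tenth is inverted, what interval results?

major sixth

First reduce the compound minor tenth to its simple form, a minor third.
The rule of nine gives the new number: 9 − 3 = 6, so a third becomes a sixth.
And minor becomes major under inversion, so we get a major sixth.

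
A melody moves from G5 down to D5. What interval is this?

Descending from G5 to D5 is the same interval as ascending D5 to G5.
D to G spans four letter names (D-E-F-G): a fourth.
Counting semitones, D5→G5 is 5, which is the perfect fourth.

perfect fourth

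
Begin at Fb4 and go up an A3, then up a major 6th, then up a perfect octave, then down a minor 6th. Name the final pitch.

A#5

An augmented third up from Fb4 is A4.
Up a major sixth from A4: F#5 (9 semitones up).
A perfect octave up from F#5 is F#6.
Down a minor sixth from F#6: A#5 (8 semitones down).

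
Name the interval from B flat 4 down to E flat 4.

Descending from Bb4 to Eb4 is the same interval as ascending Eb4 to Bb4.
E to B spans five letter names (E-F-G-A-B), so the interval is some kind of fifth.
Counting semitones, Eb4→Bb4 is 7, which is the perfect fifth.

perfect fifth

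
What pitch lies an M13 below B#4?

Counting six letter names plus an octave down from B lands on D.
Moving 21 semitones down from B#4 (the size of a major thirteenth) reaches D#3.

D#3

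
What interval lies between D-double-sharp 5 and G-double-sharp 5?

D to G spans four letter names (D-E-F-G): a fourth.
The perfect fourth spans 5 semitones, and D##5 to G##5 is exactly 5 semitones — so this is a perfect fourth.

perfect fourth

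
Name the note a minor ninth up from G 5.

Two letters up from G (plus an octave) reaches A.
A minor ninth is 13 semitones; 13 semitones up from G5 gives Ab6.

A-flat 6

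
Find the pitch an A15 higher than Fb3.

F5

The letter stays F (same as the start), shifted two octaves up.
Moving 25 semitones up from Fb3 (the size of an augmented fifteenth) reaches F5.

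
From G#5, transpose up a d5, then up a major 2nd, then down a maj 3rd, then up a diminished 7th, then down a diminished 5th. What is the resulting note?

Eb6

A diminished fifth up from G#5 is D6.
D6 up a major second → E6 (2 semitones).
A major third down from E6 is C6.
Up a diminished seventh from C6: Bbb6 (9 semitones up).
Down a diminished fifth from Bbb6: Eb6 (6 semitones down).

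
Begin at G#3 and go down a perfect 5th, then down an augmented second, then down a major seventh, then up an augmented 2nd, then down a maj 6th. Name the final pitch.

G#3 down a perfect fifth → C#3 (7 semitones).
An augmented second down from C#3 is Bb2.
A major seventh down from Bb2 is Cb2.
Up an augmented second from Cb2: D2 (3 semitones up).
Down a major sixth from D2: F1 (9 semitones down).

F1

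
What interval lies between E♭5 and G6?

E to G spans three letter names (E-F-G), plus an octave: a tenth.
The major tenth spans 16 semitones, and Eb5 to G6 is exactly 16 semitones — so this is a major tenth.
(Equivalently, a compound major third: a major third plus an octave.)

M10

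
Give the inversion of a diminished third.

A6

Inverted interval numbers add to nine, so a third pairs with a sixth (3 + 6 = 9).
The quality also flips — diminished becomes augmented — giving an augmented sixth.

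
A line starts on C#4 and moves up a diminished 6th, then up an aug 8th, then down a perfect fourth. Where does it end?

C#4 up a diminished sixth → Ab4 (7 semitones).
Up an augmented octave from Ab4: A5 (13 semitones up).
A perfect fourth down from A5 is E5.

E5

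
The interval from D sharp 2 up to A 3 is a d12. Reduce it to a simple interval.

diminished 5th

Take out an octave (7 from the number): 12 − 7 = 5.
Quality carries through unchanged, so the simple form is a diminished fifth.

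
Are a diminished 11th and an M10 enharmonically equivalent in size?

A diminished eleventh = 16 semitones = a major tenth; enharmonically equal.

Yes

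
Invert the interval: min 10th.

First reduce the compound minor tenth to its simple form, a minor third.
The rule of nine gives the new number: 9 − 3 = 6, so a third becomes a sixth.
Quality inverts too: minor becomes major. That makes the inversion a major sixth.

major 6th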